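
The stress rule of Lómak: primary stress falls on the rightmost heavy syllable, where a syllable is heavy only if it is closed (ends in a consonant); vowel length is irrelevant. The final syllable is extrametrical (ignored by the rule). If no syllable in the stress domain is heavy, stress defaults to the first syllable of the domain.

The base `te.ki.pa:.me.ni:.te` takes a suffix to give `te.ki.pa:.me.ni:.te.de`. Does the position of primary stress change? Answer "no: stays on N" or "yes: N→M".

Base `te.ki.pa:.me.ni:.te` (6 syllables):
  The final syllable (6, te) is extrametrical; the stress domain is syllables 1–5.
  Weights: 1 te L, 2 ki L, 3 pa: L, 4 me L, 5 ni: L.
  No heavy syllable in the domain; default to the first syllable of the domain = syllable 1.
  → primary stress on syllable 1.
Suffixed `te.ki.pa:.me.ni:.te.de` (7 syllables):
  The final syllable (7, de) is extrametrical; the stress domain is syllables 1–6.
  Weights: 1 te L, 2 ki L, 3 pa: L, 4 me L, 5 ni: L, 6 te L.
  No heavy syllable in the domain; default to the first syllable of the domain = syllable 1.
  → primary stress on syllable 1.

no: stays on 1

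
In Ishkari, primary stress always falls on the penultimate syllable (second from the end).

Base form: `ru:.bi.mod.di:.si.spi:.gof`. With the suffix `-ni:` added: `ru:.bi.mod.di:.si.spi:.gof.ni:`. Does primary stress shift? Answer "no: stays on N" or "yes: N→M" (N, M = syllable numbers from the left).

yes: 6→7

Base `ru:.bi.mod.di:.si.spi:.gof` (7 syllables):
  The word has 7 syllables; the penultimate syllable (second from the end) is syllable 6 (spi:).
  → primary stress on syllable 6.
Suffixed `ru:.bi.mod.di:.si.spi:.gof.ni:` (8 syllables):
  The word has 8 syllables; the penultimate syllable (second from the end) is syllable 7 (gof).
  → primary stress on syllable 7.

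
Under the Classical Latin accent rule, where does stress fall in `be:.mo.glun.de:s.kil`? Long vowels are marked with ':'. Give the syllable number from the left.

Classical Latin: stress the penult if heavy (long vowel or closed), else the antepenult.
Weights: 3 glun H, 4 de:s H, 5 kil H.
The penult (syllable 4, de:s) is heavy, so it takes stress.
Stress on syllable 4: be:.mo.glun.ˈde:s.kil.

4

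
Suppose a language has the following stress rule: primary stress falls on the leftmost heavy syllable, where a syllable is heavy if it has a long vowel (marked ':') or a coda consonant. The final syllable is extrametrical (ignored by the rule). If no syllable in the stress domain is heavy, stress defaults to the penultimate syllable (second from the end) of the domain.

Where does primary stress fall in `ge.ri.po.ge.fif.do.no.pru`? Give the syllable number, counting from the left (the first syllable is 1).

The final syllable (8, pru) is extrametrical; the stress domain is syllables 1–7.
Weights: 1 ge L, 2 ri L, 3 po L, 4 ge L, 5 fif H, 6 do L, 7 no L.
Heavy syllables in the domain: 5. The leftmost is syllable 5 (fif).
Primary stress: syllable 5 → ge.ri.po.ge.ˈfif.do.no.pru.

5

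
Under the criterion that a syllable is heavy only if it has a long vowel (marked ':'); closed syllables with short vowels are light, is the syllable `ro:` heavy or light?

heavy

`ro:`: long vowel, open (no coda). Long vowel → heavy.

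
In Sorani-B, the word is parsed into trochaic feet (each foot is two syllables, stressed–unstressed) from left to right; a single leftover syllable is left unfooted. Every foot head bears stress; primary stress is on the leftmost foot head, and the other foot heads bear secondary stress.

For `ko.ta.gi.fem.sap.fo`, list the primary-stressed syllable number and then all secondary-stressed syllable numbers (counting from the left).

primary 1, secondary 3, 5

Parse left to right into trochaic (ˈσσ) feet: (ˈko.ta) (ˈgi.fem) (ˈsap.fo).
Foot heads (stressed positions): 1, 3, 5.
End Rule Leftmost: primary stress on the leftmost head = syllable 1.
Secondary stress on 3, 5: ˈko.ta.ˌgi.fem.ˌsap.fo.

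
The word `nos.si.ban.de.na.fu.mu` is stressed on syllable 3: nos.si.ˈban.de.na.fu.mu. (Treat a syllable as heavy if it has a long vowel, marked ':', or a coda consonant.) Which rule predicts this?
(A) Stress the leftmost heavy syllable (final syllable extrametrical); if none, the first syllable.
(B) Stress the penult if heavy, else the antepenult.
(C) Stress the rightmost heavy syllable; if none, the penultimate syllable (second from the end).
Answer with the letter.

C

Rule A → syllable 1 (observed: 3).
Rule B → syllable 5 (observed: 3).
Rule C → syllable 3 ✓.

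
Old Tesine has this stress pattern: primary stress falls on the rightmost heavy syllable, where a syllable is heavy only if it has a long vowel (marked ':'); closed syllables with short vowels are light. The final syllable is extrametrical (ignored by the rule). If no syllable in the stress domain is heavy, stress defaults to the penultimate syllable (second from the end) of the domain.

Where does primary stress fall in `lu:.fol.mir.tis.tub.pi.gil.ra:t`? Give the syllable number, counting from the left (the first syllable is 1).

1

The final syllable (8, ra:t) is extrametrical; the stress domain is syllables 1–7.
Weights: 1 lu: H, 2 fol L, 3 mir L, 4 tis L, 5 tub L, 6 pi L, 7 gil L.
Heavy syllables in the domain: 1. The rightmost is syllable 1 (lu:).
Primary stress: syllable 1 → ˈlu:.fol.mir.tis.tub.pi.gil.ra:t.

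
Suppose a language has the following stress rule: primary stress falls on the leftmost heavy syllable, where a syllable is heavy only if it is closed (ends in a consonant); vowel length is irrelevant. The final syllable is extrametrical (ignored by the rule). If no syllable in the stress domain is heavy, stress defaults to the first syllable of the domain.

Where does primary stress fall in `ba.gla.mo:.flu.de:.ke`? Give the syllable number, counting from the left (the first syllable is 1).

The final syllable (6, ke) is extrametrical; the stress domain is syllables 1–5.
Weights: 1 ba L, 2 gla L, 3 mo: L, 4 flu L, 5 de: L.
No heavy syllable in the domain; default to the first syllable of the domain = syllable 1.
Primary stress: syllable 1 → ˈba.gla.mo:.flu.de:.ke.

1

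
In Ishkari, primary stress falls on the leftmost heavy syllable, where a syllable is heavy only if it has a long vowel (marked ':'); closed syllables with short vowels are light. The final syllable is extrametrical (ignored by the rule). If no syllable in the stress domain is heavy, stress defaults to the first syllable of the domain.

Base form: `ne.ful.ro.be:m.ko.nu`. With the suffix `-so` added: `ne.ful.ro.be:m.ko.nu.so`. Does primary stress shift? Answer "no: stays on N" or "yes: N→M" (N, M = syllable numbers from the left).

Base `ne.ful.ro.be:m.ko.nu` (6 syllables):
  The final syllable (6, nu) is extrametrical; the stress domain is syllables 1–5.
  Weights: 1 ne L, 2 ful L, 3 ro L, 4 be:m H, 5 ko L.
  Heavy syllables in the domain: 4. The leftmost is syllable 4 (be:m).
  → primary stress on syllable 4.
Suffixed `ne.ful.ro.be:m.ko.nu.so` (7 syllables):
  The final syllable (7, so) is extrametrical; the stress domain is syllables 1–6.
  Weights: 1 ne L, 2 ful L, 3 ro L, 4 be:m H, 5 ko L, 6 nu L.
  Heavy syllables in the domain: 4. The leftmost is syllable 4 (be:m).
  → primary stress on syllable 4.

no: stays on 4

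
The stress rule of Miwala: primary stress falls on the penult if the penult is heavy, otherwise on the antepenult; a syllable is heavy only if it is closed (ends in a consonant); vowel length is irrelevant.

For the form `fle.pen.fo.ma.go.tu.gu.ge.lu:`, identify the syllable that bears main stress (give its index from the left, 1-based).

7

Weights: 7 gu L, 8 ge L, 9 lu: L.
The penult (syllable 8, ge) is light, so stress falls on the antepenult (syllable 7, gu).
Primary stress: syllable 7 → fle.pen.fo.ma.go.tu.ˈgu.ge.lu:.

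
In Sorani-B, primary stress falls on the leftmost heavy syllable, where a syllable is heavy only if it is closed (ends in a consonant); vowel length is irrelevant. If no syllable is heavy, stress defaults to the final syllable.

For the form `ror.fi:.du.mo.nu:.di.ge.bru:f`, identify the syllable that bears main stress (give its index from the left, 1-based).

1

Weights: 1 ror H, 2 fi: L, 3 du L, 4 mo L, 5 nu: L, 6 di L, 7 ge L, 8 bru:f H.
Heavy syllables in the domain: 1, 8. The leftmost is syllable 1 (ror).
Primary stress: syllable 1 → ˈror.fi:.du.mo.nu:.di.ge.bru:f.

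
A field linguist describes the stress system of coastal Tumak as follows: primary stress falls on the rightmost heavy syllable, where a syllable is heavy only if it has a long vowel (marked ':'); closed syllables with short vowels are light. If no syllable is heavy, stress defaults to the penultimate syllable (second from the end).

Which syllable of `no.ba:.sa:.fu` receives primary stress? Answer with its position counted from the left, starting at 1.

Weights: 1 no L, 2 ba: H, 3 sa: H, 4 fu L.
Heavy syllables in the domain: 2, 3. The rightmost is syllable 3 (sa:).
Primary stress: syllable 3 → no.ba:.ˈsa:.fu.

3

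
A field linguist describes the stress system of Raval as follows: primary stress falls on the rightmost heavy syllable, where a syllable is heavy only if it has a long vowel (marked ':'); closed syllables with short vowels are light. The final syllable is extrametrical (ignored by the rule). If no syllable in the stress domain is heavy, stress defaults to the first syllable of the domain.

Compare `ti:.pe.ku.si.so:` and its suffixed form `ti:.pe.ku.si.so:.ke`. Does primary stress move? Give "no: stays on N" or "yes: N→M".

Base `ti:.pe.ku.si.so:` (5 syllables):
  The final syllable (5, so:) is extrametrical; the stress domain is syllables 1–4.
  Weights: 1 ti: H, 2 pe L, 3 ku L, 4 si L.
  Heavy syllables in the domain: 1. The rightmost is syllable 1 (ti:).
  → primary stress on syllable 1.
Suffixed `ti:.pe.ku.si.so:.ke` (6 syllables):
  The final syllable (6, ke) is extrametrical; the stress domain is syllables 1–5.
  Weights: 1 ti: H, 2 pe L, 3 ku L, 4 si L, 5 so: H.
  Heavy syllables in the domain: 1, 5. The rightmost is syllable 5 (so:).
  → primary stress on syllable 5.

yes: 1→5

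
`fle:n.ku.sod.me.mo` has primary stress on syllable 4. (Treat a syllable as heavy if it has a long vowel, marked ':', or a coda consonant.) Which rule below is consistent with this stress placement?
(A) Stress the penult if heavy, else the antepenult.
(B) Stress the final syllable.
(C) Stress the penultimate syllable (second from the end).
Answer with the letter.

Rule A → syllable 3 (observed: 4).
Rule B → syllable 5 (observed: 4).
Rule C → syllable 4 ✓.

C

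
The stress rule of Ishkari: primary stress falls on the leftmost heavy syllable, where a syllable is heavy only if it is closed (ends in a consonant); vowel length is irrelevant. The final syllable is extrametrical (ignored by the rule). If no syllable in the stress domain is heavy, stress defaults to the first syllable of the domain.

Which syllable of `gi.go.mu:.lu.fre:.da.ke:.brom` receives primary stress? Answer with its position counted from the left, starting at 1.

The final syllable (8, brom) is extrametrical; the stress domain is syllables 1–7.
Weights: 1 gi L, 2 go L, 3 mu: L, 4 lu L, 5 fre: L, 6 da L, 7 ke: L.
No heavy syllable in the domain; default to the first syllable of the domain = syllable 1.
Primary stress: syllable 1 → ˈgi.go.mu:.lu.fre:.da.ke:.brom.

1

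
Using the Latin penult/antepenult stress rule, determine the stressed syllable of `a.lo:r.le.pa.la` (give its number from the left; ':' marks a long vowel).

3

Classical Latin: stress the penult if heavy (long vowel or closed), else the antepenult.
Weights: 3 le L, 4 pa L, 5 la L.
The penult (syllable 4, pa) is light, so stress falls on the antepenult (syllable 3, le).
Stress on syllable 3: a.lo:r.ˈle.pa.la.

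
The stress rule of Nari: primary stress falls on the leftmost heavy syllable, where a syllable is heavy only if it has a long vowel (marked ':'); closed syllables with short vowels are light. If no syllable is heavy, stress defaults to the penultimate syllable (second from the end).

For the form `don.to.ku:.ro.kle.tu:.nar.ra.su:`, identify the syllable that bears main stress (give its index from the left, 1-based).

Weights: 1 don L, 2 to L, 3 ku: H, 4 ro L, 5 kle L, 6 tu: H, 7 nar L, 8 ra L, 9 su: H.
Heavy syllables in the domain: 3, 6, 9. The leftmost is syllable 3 (ku:).
Primary stress: syllable 3 → don.to.ˈku:.ro.kle.tu:.nar.ra.su:.

3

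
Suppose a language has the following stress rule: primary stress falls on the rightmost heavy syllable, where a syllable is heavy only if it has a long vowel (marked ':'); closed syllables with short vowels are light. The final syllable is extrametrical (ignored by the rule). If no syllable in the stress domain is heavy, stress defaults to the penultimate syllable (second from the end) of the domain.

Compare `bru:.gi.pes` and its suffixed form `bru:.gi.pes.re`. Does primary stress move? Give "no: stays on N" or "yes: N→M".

no: stays on 1

Base `bru:.gi.pes` (3 syllables):
  The final syllable (3, pes) is extrametrical; the stress domain is syllables 1–2.
  Weights: 1 bru: H, 2 gi L.
  Heavy syllables in the domain: 1. The rightmost is syllable 1 (bru:).
  → primary stress on syllable 1.
Suffixed `bru:.gi.pes.re` (4 syllables):
  The final syllable (4, re) is extrametrical; the stress domain is syllables 1–3.
  Weights: 1 bru: H, 2 gi L, 3 pes L.
  Heavy syllables in the domain: 1. The rightmost is syllable 1 (bru:).
  → primary stress on syllable 1.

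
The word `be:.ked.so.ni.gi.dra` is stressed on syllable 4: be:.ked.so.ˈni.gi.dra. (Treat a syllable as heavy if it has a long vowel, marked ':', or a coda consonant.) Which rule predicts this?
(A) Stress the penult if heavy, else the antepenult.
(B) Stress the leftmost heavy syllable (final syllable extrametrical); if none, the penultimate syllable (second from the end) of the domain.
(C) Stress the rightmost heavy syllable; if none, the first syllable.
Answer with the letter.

Rule A → syllable 4 ✓.
Rule B → syllable 1 (observed: 4).
Rule C → syllable 2 (observed: 4).

A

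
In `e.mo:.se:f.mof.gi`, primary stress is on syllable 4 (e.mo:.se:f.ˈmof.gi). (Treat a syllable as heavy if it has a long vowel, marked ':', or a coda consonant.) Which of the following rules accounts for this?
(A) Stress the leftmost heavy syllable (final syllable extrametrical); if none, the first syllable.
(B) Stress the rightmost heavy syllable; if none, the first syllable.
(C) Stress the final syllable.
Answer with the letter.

Rule A → syllable 2 (observed: 4).
Rule B → syllable 4 ✓.
Rule C → syllable 5 (observed: 4).

B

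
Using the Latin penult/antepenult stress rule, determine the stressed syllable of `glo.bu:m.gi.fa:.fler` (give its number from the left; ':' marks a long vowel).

Classical Latin: stress the penult if heavy (long vowel or closed), else the antepenult.
Weights: 3 gi L, 4 fa: H, 5 fler H.
The penult (syllable 4, fa:) is heavy, so it takes stress.
Stress on syllable 4: glo.bu:m.gi.ˈfa:.fler.

4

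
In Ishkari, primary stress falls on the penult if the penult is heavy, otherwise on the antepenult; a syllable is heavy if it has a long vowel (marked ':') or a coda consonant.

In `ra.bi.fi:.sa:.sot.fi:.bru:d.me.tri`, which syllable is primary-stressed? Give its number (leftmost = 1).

7

Weights: 7 bru:d H, 8 me L, 9 tri L.
The penult (syllable 8, me) is light, so stress falls on the antepenult (syllable 7, bru:d).
Primary stress: syllable 7 → ra.bi.fi:.sa:.sot.fi:.ˈbru:d.me.tri.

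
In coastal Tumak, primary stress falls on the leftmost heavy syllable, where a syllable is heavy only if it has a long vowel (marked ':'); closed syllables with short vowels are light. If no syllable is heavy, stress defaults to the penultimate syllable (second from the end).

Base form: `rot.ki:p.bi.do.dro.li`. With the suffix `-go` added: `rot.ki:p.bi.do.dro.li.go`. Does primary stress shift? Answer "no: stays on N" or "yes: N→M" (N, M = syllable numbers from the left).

no: stays on 2

Base `rot.ki:p.bi.do.dro.li` (6 syllables):
  Weights: 1 rot L, 2 ki:p H, 3 bi L, 4 do L, 5 dro L, 6 li L.
  Heavy syllables in the domain: 2. The leftmost is syllable 2 (ki:p).
  → primary stress on syllable 2.
Suffixed `rot.ki:p.bi.do.dro.li.go` (7 syllables):
  Weights: 1 rot L, 2 ki:p H, 3 bi L, 4 do L, 5 dro L, 6 li L, 7 go L.
  Heavy syllables in the domain: 2. The leftmost is syllable 2 (ki:p).
  → primary stress on syllable 2.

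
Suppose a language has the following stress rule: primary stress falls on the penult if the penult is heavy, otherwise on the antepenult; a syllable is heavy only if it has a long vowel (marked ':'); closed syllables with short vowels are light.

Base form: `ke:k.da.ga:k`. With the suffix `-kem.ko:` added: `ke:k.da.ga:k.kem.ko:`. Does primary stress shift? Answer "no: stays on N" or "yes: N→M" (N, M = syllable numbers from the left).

Base `ke:k.da.ga:k` (3 syllables):
  Weights: 1 ke:k H, 2 da L, 3 ga:k H.
  The penult (syllable 2, da) is light, so stress falls on the antepenult (syllable 1, ke:k).
  → primary stress on syllable 1.
Suffixed `ke:k.da.ga:k.kem.ko:` (5 syllables):
  Weights: 3 ga:k H, 4 kem L, 5 ko: H.
  The penult (syllable 4, kem) is light, so stress falls on the antepenult (syllable 3, ga:k).
  → primary stress on syllable 3.

yes: 1→3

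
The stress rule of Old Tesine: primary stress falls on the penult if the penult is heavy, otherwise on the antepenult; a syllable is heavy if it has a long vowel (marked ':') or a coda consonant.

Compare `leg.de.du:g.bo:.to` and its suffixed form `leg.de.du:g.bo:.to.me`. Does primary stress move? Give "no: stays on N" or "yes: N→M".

Base `leg.de.du:g.bo:.to` (5 syllables):
  Weights: 3 du:g H, 4 bo: H, 5 to L.
  The penult (syllable 4, bo:) is heavy, so it takes stress.
  → primary stress on syllable 4.
Suffixed `leg.de.du:g.bo:.to.me` (6 syllables):
  Weights: 4 bo: H, 5 to L, 6 me L.
  The penult (syllable 5, to) is light, so stress falls on the antepenult (syllable 4, bo:).
  → primary stress on syllable 4.

no: stays on 4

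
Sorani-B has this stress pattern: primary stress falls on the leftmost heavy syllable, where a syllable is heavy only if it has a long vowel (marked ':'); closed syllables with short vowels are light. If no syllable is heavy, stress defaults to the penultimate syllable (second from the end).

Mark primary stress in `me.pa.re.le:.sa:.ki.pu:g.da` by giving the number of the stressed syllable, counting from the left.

4

Weights: 1 me L, 2 pa L, 3 re L, 4 le: H, 5 sa: H, 6 ki L, 7 pu:g H, 8 da L.
Heavy syllables in the domain: 4, 5, 7. The leftmost is syllable 4 (le:).
Primary stress: syllable 4 → me.pa.re.ˈle:.sa:.ki.pu:g.da.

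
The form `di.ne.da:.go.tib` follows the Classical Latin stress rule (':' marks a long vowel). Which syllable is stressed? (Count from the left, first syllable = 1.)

Classical Latin: stress the penult if heavy (long vowel or closed), else the antepenult.
Weights: 3 da: H, 4 go L, 5 tib H.
The penult (syllable 4, go) is light, so stress falls on the antepenult (syllable 3, da:).
Stress on syllable 3: di.ne.ˈda:.go.tib.

3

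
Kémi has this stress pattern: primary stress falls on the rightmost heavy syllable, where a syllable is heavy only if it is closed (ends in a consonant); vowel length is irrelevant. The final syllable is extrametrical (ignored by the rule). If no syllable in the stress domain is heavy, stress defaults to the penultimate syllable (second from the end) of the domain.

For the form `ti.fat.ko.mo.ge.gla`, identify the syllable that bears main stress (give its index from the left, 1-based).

The final syllable (6, gla) is extrametrical; the stress domain is syllables 1–5.
Weights: 1 ti L, 2 fat H, 3 ko L, 4 mo L, 5 ge L.
Heavy syllables in the domain: 2. The rightmost is syllable 2 (fat).
Primary stress: syllable 2 → ti.ˈfat.ko.mo.ge.gla.

2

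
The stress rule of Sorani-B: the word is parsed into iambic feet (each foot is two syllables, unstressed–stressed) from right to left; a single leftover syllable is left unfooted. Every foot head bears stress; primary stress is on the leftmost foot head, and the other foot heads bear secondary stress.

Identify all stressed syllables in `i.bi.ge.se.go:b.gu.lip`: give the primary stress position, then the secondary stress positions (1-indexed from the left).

Parse right to left into iambic (σˈσ) feet: i (bi.ˈge) (se.ˈgo:b) (gu.ˈlip). Syllable 1 is left unfooted.
Foot heads (stressed positions): 3, 5, 7.
End Rule Leftmost: primary stress on the leftmost head = syllable 3.
Secondary stress on 5, 7: i.bi.ˈge.se.ˌgo:b.gu.ˌlip.

primary 3, secondary 5, 7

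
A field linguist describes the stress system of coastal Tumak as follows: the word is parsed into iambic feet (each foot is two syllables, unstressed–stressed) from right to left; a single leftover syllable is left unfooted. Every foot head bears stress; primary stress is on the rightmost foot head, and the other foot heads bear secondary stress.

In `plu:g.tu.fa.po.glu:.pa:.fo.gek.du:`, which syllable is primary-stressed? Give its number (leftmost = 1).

Parse right to left into iambic (σˈσ) feet: plu:g (tu.ˈfa) (po.ˈglu:) (pa:.ˈfo) (gek.ˈdu:). Syllable 1 is left unfooted.
Foot heads (stressed positions): 3, 5, 7, 9.
End Rule Rightmost: primary stress on the rightmost head = syllable 9.
Primary stress: syllable 9 → plu:g.tu.fa.po.glu:.pa:.fo.gek.ˈdu:.

9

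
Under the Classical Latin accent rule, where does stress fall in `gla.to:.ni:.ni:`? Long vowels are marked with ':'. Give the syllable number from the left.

Classical Latin: stress the penult if heavy (long vowel or closed), else the antepenult.
Weights: 2 to: H, 3 ni: H, 4 ni: H.
The penult (syllable 3, ni:) is heavy, so it takes stress.
Stress on syllable 3: gla.to:.ˈni:.ni:.

3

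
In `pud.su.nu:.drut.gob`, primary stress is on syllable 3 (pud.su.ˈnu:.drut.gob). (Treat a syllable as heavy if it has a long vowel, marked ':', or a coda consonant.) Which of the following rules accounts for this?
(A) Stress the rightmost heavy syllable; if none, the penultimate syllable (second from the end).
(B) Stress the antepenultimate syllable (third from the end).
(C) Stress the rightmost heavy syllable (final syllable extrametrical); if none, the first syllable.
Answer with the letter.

B

Rule A → syllable 5 (observed: 3).
Rule B → syllable 3 ✓.
Rule C → syllable 4 (observed: 3).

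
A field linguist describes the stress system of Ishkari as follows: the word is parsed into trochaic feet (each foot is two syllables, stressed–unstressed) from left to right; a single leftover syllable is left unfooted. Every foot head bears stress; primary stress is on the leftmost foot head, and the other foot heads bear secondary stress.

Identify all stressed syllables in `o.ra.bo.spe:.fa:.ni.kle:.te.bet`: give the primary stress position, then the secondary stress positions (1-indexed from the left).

primary 1, secondary 3, 5, 7

Parse left to right into trochaic (ˈσσ) feet: (ˈo.ra) (ˈbo.spe:) (ˈfa:.ni) (ˈkle:.te) bet. Syllable 9 is left unfooted.
Foot heads (stressed positions): 1, 3, 5, 7.
End Rule Leftmost: primary stress on the leftmost head = syllable 1.
Secondary stress on 3, 5, 7: ˈo.ra.ˌbo.spe:.ˌfa:.ni.ˌkle:.te.bet.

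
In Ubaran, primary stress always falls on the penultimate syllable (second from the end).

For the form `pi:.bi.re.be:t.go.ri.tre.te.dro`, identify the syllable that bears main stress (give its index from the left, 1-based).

The word has 9 syllables; the penultimate syllable (second from the end) is syllable 8 (te).
Primary stress: syllable 8 → pi:.bi.re.be:t.go.ri.tre.ˈte.dro.

8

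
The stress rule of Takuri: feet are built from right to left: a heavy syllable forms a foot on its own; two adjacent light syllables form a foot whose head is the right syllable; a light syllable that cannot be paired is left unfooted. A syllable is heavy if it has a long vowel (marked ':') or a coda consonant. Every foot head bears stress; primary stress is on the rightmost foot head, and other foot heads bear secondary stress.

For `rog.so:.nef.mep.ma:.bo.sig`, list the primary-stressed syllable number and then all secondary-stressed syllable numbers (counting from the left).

primary 7, secondary 1, 2, 3, 4, 5

Weights: 1 rog H, 2 so: H, 3 nef H, 4 mep H, 5 ma: H, 6 bo L, 7 sig H.
Parse right to left (heavy = foot alone; LL = one foot; stranded L unfooted): (ˈrog) (ˈso:) (ˈnef) (ˈmep) (ˈma:) bo (ˈsig).
Foot heads: 1, 2, 3, 4, 5, 7.
Primary stress on the rightmost head = syllable 7.
Secondary stress on 1, 2, 3, 4, 5: ˌrog.ˌso:.ˌnef.ˌmep.ˌma:.bo.ˈsig.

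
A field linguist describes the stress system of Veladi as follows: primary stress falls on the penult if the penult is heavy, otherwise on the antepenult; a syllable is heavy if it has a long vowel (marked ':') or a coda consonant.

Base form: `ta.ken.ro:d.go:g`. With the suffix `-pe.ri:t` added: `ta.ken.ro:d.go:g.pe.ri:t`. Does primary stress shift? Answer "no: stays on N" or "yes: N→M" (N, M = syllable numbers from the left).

Base `ta.ken.ro:d.go:g` (4 syllables):
  Weights: 2 ken H, 3 ro:d H, 4 go:g H.
  The penult (syllable 3, ro:d) is heavy, so it takes stress.
  → primary stress on syllable 3.
Suffixed `ta.ken.ro:d.go:g.pe.ri:t` (6 syllables):
  Weights: 4 go:g H, 5 pe L, 6 ri:t H.
  The penult (syllable 5, pe) is light, so stress falls on the antepenult (syllable 4, go:g).
  → primary stress on syllable 4.

yes: 3→4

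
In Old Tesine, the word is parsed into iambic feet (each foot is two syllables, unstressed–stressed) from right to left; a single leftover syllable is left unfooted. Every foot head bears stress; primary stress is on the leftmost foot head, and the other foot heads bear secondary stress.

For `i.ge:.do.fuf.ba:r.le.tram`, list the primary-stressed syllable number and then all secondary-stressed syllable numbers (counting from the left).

primary 3, secondary 5, 7

Parse right to left into iambic (σˈσ) feet: i (ge:.ˈdo) (fuf.ˈba:r) (le.ˈtram). Syllable 1 is left unfooted.
Foot heads (stressed positions): 3, 5, 7.
End Rule Leftmost: primary stress on the leftmost head = syllable 3.
Secondary stress on 5, 7: i.ge:.ˈdo.fuf.ˌba:r.le.ˌtram.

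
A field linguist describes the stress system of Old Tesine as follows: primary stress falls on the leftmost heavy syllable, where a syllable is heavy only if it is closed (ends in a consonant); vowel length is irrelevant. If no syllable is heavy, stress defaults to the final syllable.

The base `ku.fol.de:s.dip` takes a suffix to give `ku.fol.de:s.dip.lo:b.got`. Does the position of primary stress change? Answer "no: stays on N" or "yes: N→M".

no: stays on 2

Base `ku.fol.de:s.dip` (4 syllables):
  Weights: 1 ku L, 2 fol H, 3 de:s H, 4 dip H.
  Heavy syllables in the domain: 2, 3, 4. The leftmost is syllable 2 (fol).
  → primary stress on syllable 2.
Suffixed `ku.fol.de:s.dip.lo:b.got` (6 syllables):
  Weights: 1 ku L, 2 fol H, 3 de:s H, 4 dip H, 5 lo:b H, 6 got H.
  Heavy syllables in the domain: 2, 3, 4, 5, 6. The leftmost is syllable 2 (fol).
  → primary stress on syllable 2.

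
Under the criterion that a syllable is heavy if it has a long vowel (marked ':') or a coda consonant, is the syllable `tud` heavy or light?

`tud`: short vowel, closed (coda /d/). Closed → heavy.

heavy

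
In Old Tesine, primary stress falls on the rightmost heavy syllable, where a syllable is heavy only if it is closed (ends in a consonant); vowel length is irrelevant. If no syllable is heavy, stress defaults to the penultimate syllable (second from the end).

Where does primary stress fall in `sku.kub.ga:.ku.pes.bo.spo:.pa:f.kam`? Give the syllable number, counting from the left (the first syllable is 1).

Weights: 1 sku L, 2 kub H, 3 ga: L, 4 ku L, 5 pes H, 6 bo L, 7 spo: L, 8 pa:f H, 9 kam H.
Heavy syllables in the domain: 2, 5, 8, 9. The rightmost is syllable 9 (kam).
Primary stress: syllable 9 → sku.kub.ga:.ku.pes.bo.spo:.pa:f.ˈkam.

9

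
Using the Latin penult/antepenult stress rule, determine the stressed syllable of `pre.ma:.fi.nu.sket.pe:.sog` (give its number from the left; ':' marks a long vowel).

Classical Latin: stress the penult if heavy (long vowel or closed), else the antepenult.
Weights: 5 sket H, 6 pe: H, 7 sog H.
The penult (syllable 6, pe:) is heavy, so it takes stress.
Stress on syllable 6: pre.ma:.fi.nu.sket.ˈpe:.sog.

6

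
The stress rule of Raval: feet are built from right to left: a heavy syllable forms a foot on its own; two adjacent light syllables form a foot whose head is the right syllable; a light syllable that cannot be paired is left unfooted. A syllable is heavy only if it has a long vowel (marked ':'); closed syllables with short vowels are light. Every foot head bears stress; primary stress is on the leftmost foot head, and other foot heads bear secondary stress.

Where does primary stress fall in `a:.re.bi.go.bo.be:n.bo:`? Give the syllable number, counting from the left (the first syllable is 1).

Weights: 1 a: H, 2 re L, 3 bi L, 4 go L, 5 bo L, 6 be:n H, 7 bo: H.
Parse right to left (heavy = foot alone; LL = one foot; stranded L unfooted): (ˈa:) (re.ˈbi) (go.ˈbo) (ˈbe:n) (ˈbo:).
Foot heads: 1, 3, 5, 6, 7.
Primary stress on the leftmost head = syllable 1.
Primary stress: syllable 1 → ˈa:.re.bi.go.bo.be:n.bo:.

1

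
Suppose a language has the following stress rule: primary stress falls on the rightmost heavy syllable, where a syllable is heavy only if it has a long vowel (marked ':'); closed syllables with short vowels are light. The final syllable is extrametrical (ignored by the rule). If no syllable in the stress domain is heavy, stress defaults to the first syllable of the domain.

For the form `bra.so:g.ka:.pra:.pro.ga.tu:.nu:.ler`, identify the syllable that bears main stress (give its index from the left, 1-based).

The final syllable (9, ler) is extrametrical; the stress domain is syllables 1–8.
Weights: 1 bra L, 2 so:g H, 3 ka: H, 4 pra: H, 5 pro L, 6 ga L, 7 tu: H, 8 nu: H.
Heavy syllables in the domain: 2, 3, 4, 7, 8. The rightmost is syllable 8 (nu:).
Primary stress: syllable 8 → bra.so:g.ka:.pra:.pro.ga.tu:.ˈnu:.ler.

8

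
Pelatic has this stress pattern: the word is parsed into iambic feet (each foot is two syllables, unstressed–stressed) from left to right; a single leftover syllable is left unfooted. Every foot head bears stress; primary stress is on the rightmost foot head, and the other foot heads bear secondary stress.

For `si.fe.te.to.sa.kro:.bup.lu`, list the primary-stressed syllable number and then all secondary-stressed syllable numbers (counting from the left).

Parse left to right into iambic (σˈσ) feet: (si.ˈfe) (te.ˈto) (sa.ˈkro:) (bup.ˈlu).
Foot heads (stressed positions): 2, 4, 6, 8.
End Rule Rightmost: primary stress on the rightmost head = syllable 8.
Secondary stress on 2, 4, 6: si.ˌfe.te.ˌto.sa.ˌkro:.bup.ˈlu.

primary 8, secondary 2, 4, 6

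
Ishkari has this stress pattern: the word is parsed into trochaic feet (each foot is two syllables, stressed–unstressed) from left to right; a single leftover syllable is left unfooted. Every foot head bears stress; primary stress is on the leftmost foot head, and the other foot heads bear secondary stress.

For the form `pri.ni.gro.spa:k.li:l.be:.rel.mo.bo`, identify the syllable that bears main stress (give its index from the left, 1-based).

Parse left to right into trochaic (ˈσσ) feet: (ˈpri.ni) (ˈgro.spa:k) (ˈli:l.be:) (ˈrel.mo) bo. Syllable 9 is left unfooted.
Foot heads (stressed positions): 1, 3, 5, 7.
End Rule Leftmost: primary stress on the leftmost head = syllable 1.
Primary stress: syllable 1 → ˈpri.ni.gro.spa:k.li:l.be:.rel.mo.bo.

1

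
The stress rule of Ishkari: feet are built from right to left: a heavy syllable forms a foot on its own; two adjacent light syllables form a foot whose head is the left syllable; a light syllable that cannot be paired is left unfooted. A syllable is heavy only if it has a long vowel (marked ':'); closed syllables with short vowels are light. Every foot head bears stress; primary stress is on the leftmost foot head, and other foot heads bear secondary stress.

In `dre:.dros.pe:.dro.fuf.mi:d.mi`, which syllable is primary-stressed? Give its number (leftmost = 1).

1

Weights: 1 dre: H, 2 dros L, 3 pe: H, 4 dro L, 5 fuf L, 6 mi:d H, 7 mi L.
Parse right to left (heavy = foot alone; LL = one foot; stranded L unfooted): (ˈdre:) dros (ˈpe:) (ˈdro.fuf) (ˈmi:d) mi.
Foot heads: 1, 3, 4, 6.
Primary stress on the leftmost head = syllable 1.
Primary stress: syllable 1 → ˈdre:.dros.pe:.dro.fuf.mi:d.mi.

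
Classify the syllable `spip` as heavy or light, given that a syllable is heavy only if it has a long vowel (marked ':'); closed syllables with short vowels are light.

light

`spip`: short vowel, closed (coda /p/). Short vowel → light.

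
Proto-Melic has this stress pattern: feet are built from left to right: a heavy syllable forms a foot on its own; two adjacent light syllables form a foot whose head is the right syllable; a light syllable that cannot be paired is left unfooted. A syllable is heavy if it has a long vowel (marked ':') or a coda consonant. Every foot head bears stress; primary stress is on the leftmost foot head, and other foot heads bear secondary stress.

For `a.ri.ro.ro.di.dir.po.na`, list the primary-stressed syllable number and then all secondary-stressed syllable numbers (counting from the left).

primary 2, secondary 4, 6, 8

Weights: 1 a L, 2 ri L, 3 ro L, 4 ro L, 5 di L, 6 dir H, 7 po L, 8 na L.
Parse left to right (heavy = foot alone; LL = one foot; stranded L unfooted): (a.ˈri) (ro.ˈro) di (ˈdir) (po.ˈna).
Foot heads: 2, 4, 6, 8.
Primary stress on the leftmost head = syllable 2.
Secondary stress on 4, 6, 8: a.ˈri.ro.ˌro.di.ˌdir.po.ˌna.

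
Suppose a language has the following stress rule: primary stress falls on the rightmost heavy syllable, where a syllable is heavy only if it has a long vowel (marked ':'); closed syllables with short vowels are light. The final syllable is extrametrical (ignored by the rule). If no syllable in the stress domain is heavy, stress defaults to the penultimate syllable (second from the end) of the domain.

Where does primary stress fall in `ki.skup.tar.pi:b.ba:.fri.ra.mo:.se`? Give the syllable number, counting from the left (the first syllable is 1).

The final syllable (9, se) is extrametrical; the stress domain is syllables 1–8.
Weights: 1 ki L, 2 skup L, 3 tar L, 4 pi:b H, 5 ba: H, 6 fri L, 7 ra L, 8 mo: H.
Heavy syllables in the domain: 4, 5, 8. The rightmost is syllable 8 (mo:).
Primary stress: syllable 8 → ki.skup.tar.pi:b.ba:.fri.ra.ˈmo:.se.

8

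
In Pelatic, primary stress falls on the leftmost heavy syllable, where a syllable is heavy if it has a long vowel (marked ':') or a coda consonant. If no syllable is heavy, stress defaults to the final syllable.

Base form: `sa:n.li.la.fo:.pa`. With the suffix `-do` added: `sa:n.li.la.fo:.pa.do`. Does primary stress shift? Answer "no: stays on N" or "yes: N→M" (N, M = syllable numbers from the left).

Base `sa:n.li.la.fo:.pa` (5 syllables):
  Weights: 1 sa:n H, 2 li L, 3 la L, 4 fo: H, 5 pa L.
  Heavy syllables in the domain: 1, 4. The leftmost is syllable 1 (sa:n).
  → primary stress on syllable 1.
Suffixed `sa:n.li.la.fo:.pa.do` (6 syllables):
  Weights: 1 sa:n H, 2 li L, 3 la L, 4 fo: H, 5 pa L, 6 do L.
  Heavy syllables in the domain: 1, 4. The leftmost is syllable 1 (sa:n).
  → primary stress on syllable 1.

no: stays on 1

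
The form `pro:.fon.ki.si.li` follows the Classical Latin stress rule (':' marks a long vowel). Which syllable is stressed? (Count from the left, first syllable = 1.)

3

Classical Latin: stress the penult if heavy (long vowel or closed), else the antepenult.
Weights: 3 ki L, 4 si L, 5 li L.
The penult (syllable 4, si) is light, so stress falls on the antepenult (syllable 3, ki).
Stress on syllable 3: pro:.fon.ˈki.si.li.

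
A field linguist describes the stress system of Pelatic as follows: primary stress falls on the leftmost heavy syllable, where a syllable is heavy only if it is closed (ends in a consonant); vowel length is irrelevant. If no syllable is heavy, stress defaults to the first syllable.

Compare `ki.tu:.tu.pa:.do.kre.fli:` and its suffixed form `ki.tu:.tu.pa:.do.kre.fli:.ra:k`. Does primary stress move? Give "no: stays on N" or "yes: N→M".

yes: 1→8

Base `ki.tu:.tu.pa:.do.kre.fli:` (7 syllables):
  Weights: 1 ki L, 2 tu: L, 3 tu L, 4 pa: L, 5 do L, 6 kre L, 7 fli: L.
  No heavy syllable in the domain; default to the first syllable = syllable 1.
  → primary stress on syllable 1.
Suffixed `ki.tu:.tu.pa:.do.kre.fli:.ra:k` (8 syllables):
  Weights: 1 ki L, 2 tu: L, 3 tu L, 4 pa: L, 5 do L, 6 kre L, 7 fli: L, 8 ra:k H.
  Heavy syllables in the domain: 8. The leftmost is syllable 8 (ra:k).
  → primary stress on syllable 8.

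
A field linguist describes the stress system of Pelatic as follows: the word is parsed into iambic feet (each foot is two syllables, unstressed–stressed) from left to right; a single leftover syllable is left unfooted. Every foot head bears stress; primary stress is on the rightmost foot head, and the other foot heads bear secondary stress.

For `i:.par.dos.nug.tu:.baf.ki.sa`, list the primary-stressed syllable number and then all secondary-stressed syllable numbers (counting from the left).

primary 8, secondary 2, 4, 6

Parse left to right into iambic (σˈσ) feet: (i:.ˈpar) (dos.ˈnug) (tu:.ˈbaf) (ki.ˈsa).
Foot heads (stressed positions): 2, 4, 6, 8.
End Rule Rightmost: primary stress on the rightmost head = syllable 8.
Secondary stress on 2, 4, 6: i:.ˌpar.dos.ˌnug.tu:.ˌbaf.ki.ˈsa.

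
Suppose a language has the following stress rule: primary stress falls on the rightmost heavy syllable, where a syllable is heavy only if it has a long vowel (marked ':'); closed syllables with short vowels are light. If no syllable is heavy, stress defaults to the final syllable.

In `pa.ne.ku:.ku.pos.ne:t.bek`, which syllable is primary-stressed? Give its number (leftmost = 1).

Weights: 1 pa L, 2 ne L, 3 ku: H, 4 ku L, 5 pos L, 6 ne:t H, 7 bek L.
Heavy syllables in the domain: 3, 6. The rightmost is syllable 6 (ne:t).
Primary stress: syllable 6 → pa.ne.ku:.ku.pos.ˈne:t.bek.

6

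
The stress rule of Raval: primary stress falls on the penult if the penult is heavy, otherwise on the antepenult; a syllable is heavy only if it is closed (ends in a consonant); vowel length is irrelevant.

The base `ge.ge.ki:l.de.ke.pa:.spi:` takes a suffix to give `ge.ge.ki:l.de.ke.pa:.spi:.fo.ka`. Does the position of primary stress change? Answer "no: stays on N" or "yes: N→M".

Base `ge.ge.ki:l.de.ke.pa:.spi:` (7 syllables):
  Weights: 5 ke L, 6 pa: L, 7 spi: L.
  The penult (syllable 6, pa:) is light, so stress falls on the antepenult (syllable 5, ke).
  → primary stress on syllable 5.
Suffixed `ge.ge.ki:l.de.ke.pa:.spi:.fo.ka` (9 syllables):
  Weights: 7 spi: L, 8 fo L, 9 ka L.
  The penult (syllable 8, fo) is light, so stress falls on the antepenult (syllable 7, spi:).
  → primary stress on syllable 7.

yes: 5→7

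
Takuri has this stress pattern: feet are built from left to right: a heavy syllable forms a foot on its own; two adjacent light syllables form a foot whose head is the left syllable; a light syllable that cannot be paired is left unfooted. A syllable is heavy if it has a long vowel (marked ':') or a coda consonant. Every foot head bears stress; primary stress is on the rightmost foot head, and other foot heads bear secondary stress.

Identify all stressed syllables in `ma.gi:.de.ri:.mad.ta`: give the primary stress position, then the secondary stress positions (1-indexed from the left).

primary 5, secondary 2, 4

Weights: 1 ma L, 2 gi: H, 3 de L, 4 ri: H, 5 mad H, 6 ta L.
Parse left to right (heavy = foot alone; LL = one foot; stranded L unfooted): ma (ˈgi:) de (ˈri:) (ˈmad) ta.
Foot heads: 2, 4, 5.
Primary stress on the rightmost head = syllable 5.
Secondary stress on 2, 4: ma.ˌgi:.de.ˌri:.ˈmad.ta.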